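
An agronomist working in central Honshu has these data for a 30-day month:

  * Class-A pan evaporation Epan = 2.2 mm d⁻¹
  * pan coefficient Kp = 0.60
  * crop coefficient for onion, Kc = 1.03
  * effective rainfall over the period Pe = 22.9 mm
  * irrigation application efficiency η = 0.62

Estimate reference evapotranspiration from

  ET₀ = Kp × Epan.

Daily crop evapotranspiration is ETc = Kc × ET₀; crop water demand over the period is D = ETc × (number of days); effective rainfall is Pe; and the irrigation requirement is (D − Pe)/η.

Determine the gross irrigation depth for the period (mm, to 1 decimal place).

28.9 mm

ET₀ = 0.60 × 2.2 = 1.3200 mm/d
ETc = Kc × ET₀ = 1.03 × 1.3200 = 1.3596 mm/d
Crop demand D = ETc × 30 d = 1.3596 × 30 = 40.788 mm
D − Pe = 40.788 − 22.9 = 17.888 mm
Gross irrigation = 17.888 / 0.62 = 28.852 mm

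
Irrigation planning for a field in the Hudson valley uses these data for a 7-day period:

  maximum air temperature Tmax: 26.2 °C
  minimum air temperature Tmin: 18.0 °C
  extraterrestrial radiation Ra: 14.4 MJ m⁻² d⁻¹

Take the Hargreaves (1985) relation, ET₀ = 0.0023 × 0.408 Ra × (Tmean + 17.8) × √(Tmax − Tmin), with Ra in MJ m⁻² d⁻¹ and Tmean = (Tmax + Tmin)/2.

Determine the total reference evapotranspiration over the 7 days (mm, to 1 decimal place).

Tmean = (26.2 + 18.0)/2 = 22.10 °C
0.408 Ra = 0.408 × 14.4 = 5.8752 mm/d equivalent
ET₀ = 0.0023 × 5.8752 × (22.10 + 17.8) × √8.2 = 0.0023 × 5.8752 × 39.90 × 2.8636 = 1.5440 mm/d
Over 7 days: 1.5440 × 7 = 10.808 mm

10.8 mm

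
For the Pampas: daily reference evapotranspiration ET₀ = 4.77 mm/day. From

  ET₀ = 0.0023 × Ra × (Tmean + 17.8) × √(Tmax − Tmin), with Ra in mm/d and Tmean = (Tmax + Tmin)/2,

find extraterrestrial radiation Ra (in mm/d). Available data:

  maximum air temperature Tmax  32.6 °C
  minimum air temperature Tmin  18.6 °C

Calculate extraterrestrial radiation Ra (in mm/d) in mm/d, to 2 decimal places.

Tmean = 25.60 °C; √ΔT = 3.7417
Ra = ET₀ / [0.0023 × (Tmean+17.8) × √ΔT] = 4.77 / (0.0023 × 43.40 × 3.7417) = 12.771 mm/d

12.77 mm/d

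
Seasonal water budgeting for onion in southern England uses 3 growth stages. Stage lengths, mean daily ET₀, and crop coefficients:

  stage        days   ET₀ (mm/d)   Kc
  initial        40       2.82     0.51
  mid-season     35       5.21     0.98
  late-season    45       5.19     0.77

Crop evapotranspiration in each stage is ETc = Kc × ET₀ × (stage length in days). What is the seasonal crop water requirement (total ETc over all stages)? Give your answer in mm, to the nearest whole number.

initial: 0.51 × 2.82 × 40 = 57.53 mm
mid-season: 0.98 × 5.21 × 35 = 178.70 mm
late-season: 0.77 × 5.19 × 45 = 179.83 mm
Seasonal total = 416.06 mm

416 mm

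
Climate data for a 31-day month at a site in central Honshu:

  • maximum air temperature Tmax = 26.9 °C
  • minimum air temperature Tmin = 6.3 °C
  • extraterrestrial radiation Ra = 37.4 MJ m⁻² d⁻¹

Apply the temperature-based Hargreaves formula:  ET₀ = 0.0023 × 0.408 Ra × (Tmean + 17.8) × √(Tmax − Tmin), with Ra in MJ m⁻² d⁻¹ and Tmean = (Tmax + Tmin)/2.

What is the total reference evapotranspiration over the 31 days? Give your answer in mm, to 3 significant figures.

170 mm

Tmean = (26.9 + 6.3)/2 = 16.60 °C
0.408 Ra = 0.408 × 37.4 = 15.2592 mm/d equivalent
ET₀ = 0.0023 × 15.2592 × (16.60 + 17.8) × √20.6 = 0.0023 × 15.2592 × 34.40 × 4.5387 = 5.4796 mm/d
Over 31 days: 5.4796 × 31 = 169.868 mm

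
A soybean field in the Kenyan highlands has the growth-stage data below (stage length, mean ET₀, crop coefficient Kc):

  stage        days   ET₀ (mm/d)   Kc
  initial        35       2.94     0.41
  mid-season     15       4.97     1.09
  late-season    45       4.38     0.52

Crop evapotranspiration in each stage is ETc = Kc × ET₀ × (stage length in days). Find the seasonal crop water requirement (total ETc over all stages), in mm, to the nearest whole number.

226 mm

initial: 0.41 × 2.94 × 35 = 42.19 mm
mid-season: 1.09 × 4.97 × 15 = 81.26 mm
late-season: 0.52 × 4.38 × 45 = 102.49 mm
Seasonal total = 225.94 mm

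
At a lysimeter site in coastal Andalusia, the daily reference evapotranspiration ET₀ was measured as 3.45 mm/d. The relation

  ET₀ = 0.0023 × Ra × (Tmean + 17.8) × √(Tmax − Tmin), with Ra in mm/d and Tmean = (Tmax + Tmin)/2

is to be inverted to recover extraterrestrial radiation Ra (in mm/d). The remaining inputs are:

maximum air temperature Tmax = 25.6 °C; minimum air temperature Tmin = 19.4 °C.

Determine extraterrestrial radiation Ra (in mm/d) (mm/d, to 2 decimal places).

14.95 mm/d

Tmean = 22.50 °C; √ΔT = 2.4900
Ra = ET₀ / [0.0023 × (Tmean+17.8) × √ΔT] = 3.45 / (0.0023 × 40.30 × 2.4900) = 14.948 mm/d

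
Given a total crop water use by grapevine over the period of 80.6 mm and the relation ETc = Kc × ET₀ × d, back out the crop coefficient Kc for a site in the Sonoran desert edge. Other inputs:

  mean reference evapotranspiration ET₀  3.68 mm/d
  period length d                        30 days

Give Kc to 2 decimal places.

0.73

ETc = Kc × ET₀ × d  ⇒  Kc = ETc / (ET₀ × d)
Kc = 80.6 / (3.68 × 30) = 80.6 / 110.40 = 0.7301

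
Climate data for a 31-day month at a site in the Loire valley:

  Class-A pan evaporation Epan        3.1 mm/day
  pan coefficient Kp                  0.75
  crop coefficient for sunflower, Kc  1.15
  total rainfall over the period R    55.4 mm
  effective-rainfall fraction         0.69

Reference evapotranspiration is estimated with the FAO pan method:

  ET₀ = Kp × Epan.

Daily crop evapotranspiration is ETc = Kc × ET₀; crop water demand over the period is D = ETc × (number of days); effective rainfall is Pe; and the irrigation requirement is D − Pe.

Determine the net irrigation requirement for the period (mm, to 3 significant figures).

44.7 mm

ET₀ = 0.75 × 3.1 = 2.3250 mm/d
ETc = Kc × ET₀ = 1.15 × 2.3250 = 2.6738 mm/d
Crop demand D = ETc × 31 d = 2.6738 × 31 = 82.888 mm
Pe = 0.69 × 55.4 = 38.226 mm
D − Pe = 82.888 − 38.226 = 44.662 mm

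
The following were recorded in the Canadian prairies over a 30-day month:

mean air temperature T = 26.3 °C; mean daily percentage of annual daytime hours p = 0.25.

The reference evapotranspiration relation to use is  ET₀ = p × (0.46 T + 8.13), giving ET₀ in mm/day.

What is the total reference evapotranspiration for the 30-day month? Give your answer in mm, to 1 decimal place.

151.7 mm

ET₀ = 0.25 × (0.46 × 26.3 + 8.13) = 0.25 × 20.228 = 5.0570 mm/d
Monthly total = 5.0570 × 30 = 151.710 mm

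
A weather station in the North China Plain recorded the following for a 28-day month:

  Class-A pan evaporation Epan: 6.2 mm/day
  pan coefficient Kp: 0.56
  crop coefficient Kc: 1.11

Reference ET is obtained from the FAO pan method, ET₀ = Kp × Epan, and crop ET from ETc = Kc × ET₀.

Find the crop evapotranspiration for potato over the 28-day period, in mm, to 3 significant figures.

108 mm

ET₀ = 0.56 × 6.2 = 3.4720 mm/d
ETc = Kc × ET₀ = 1.11 × 3.4720 = 3.8539 mm/d
Over 28 days: 3.8539 × 28 = 107.909 mm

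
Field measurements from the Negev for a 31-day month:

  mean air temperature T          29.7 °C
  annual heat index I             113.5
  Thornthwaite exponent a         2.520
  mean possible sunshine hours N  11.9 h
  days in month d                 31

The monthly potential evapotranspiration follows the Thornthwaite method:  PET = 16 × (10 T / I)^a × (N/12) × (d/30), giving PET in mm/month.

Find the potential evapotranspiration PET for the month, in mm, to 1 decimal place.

10T/I = 10 × 29.7 / 113.5 = 2.6167
(10T/I)^a = 2.6167^2.520 = 11.2912
Uncorrected PET = 16 × 11.2912 = 180.659 mm
Correction = (N/12)(d/30) = (11.9/12)(31/30) = 1.0247
PET = 180.659 × 1.0247 = 185.121 mm/month

185.1 mm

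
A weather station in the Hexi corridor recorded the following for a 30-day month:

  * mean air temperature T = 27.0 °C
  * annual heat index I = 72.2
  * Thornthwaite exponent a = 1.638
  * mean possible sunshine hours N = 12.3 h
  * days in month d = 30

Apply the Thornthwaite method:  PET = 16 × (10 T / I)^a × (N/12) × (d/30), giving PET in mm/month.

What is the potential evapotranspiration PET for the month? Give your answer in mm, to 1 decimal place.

142.3 mm

10T/I = 10 × 27.0 / 72.2 = 3.7396
(10T/I)^a = 3.7396^1.638 = 8.6754
Uncorrected PET = 16 × 8.6754 = 138.806 mm
Correction = (N/12)(d/30) = (12.3/12)(30/30) = 1.0250
PET = 138.806 × 1.0250 = 142.276 mm/month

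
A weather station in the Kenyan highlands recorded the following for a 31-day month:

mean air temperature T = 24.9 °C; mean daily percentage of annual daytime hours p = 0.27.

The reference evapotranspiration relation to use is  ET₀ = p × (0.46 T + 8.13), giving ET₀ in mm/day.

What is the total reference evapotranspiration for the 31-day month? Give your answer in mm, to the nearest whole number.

ET₀ = 0.27 × (0.46 × 24.9 + 8.13) = 0.27 × 19.584 = 5.2877 mm/d
Monthly total = 5.2877 × 31 = 163.919 mm

164 mm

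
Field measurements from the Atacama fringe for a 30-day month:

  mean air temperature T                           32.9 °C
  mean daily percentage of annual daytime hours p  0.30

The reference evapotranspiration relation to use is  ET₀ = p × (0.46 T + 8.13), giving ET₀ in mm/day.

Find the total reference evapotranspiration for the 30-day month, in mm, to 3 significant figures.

209 mm

ET₀ = 0.30 × (0.46 × 32.9 + 8.13) = 0.30 × 23.264 = 6.9792 mm/d
Monthly total = 6.9792 × 30 = 209.376 mm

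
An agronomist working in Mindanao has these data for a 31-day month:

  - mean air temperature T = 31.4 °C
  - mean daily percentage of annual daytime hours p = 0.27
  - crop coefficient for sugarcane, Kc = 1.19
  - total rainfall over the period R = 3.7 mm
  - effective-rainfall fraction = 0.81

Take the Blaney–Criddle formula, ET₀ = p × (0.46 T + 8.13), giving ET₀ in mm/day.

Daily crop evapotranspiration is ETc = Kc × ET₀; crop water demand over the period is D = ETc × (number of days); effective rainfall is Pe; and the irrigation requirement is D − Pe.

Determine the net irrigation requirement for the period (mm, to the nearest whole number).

ET₀ = 0.27 × (0.46 × 31.4 + 8.13) = 0.27 × 22.574 = 6.0950 mm/d
ETc = Kc × ET₀ = 1.19 × 6.0950 = 7.2531 mm/d
Crop demand D = ETc × 31 d = 7.2531 × 31 = 224.846 mm
Pe = 0.81 × 3.7 = 2.997 mm
D − Pe = 224.846 − 2.997 = 221.849 mm

222 mm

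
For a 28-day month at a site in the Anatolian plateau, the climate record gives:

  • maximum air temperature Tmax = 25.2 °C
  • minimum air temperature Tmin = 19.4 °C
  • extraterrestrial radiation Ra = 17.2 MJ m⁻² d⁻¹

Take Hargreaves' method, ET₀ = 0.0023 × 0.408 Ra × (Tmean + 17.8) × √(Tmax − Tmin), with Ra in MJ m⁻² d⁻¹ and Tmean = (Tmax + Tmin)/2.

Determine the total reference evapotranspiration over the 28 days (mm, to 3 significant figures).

43.6 mm

Tmean = (25.2 + 19.4)/2 = 22.30 °C
0.408 Ra = 0.408 × 17.2 = 7.0176 mm/d equivalent
ET₀ = 0.0023 × 7.0176 × (22.30 + 17.8) × √5.8 = 0.0023 × 7.0176 × 40.10 × 2.4083 = 1.5587 mm/d
Over 28 days: 1.5587 × 28 = 43.644 mm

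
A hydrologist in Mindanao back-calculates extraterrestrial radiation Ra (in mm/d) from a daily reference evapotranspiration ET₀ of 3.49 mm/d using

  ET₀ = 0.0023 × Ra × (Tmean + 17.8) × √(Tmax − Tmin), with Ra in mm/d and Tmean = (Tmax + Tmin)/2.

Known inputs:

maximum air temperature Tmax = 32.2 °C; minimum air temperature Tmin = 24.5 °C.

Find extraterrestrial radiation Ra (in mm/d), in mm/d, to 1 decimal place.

11.8 mm/d

Tmean = 28.35 °C; √ΔT = 2.7749
Ra = ET₀ / [0.0023 × (Tmean+17.8) × √ΔT] = 3.49 / (0.0023 × 46.15 × 2.7749) = 11.849 mm/d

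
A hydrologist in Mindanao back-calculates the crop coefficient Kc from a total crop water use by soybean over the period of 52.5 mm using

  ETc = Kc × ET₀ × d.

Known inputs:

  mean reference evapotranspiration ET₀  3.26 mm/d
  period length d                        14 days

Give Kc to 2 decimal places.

ETc = Kc × ET₀ × d  ⇒  Kc = ETc / (ET₀ × d)
Kc = 52.5 / (3.26 × 14) = 52.5 / 45.64 = 1.1503

1.15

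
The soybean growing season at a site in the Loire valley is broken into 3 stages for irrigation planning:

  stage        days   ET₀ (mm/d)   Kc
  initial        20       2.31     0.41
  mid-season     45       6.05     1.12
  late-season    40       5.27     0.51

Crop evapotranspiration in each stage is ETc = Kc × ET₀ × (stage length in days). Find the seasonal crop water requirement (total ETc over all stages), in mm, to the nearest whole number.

431 mm

initial: 0.41 × 2.31 × 20 = 18.94 mm
mid-season: 1.12 × 6.05 × 45 = 304.92 mm
late-season: 0.51 × 5.27 × 40 = 107.51 mm
Seasonal total = 431.37 mm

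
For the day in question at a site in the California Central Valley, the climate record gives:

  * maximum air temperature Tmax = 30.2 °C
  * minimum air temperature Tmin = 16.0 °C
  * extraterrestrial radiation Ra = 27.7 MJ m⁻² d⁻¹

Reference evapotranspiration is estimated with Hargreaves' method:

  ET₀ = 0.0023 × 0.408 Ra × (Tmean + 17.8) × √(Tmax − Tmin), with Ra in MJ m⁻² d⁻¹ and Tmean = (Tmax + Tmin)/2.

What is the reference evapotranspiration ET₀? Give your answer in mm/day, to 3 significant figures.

Tmean = (30.2 + 16.0)/2 = 23.10 °C
0.408 Ra = 0.408 × 27.7 = 11.3016 mm/d equivalent
ET₀ = 0.0023 × 11.3016 × (23.10 + 17.8) × √14.2 = 0.0023 × 11.3016 × 40.90 × 3.7683 = 4.0062 mm/d

4.01 mm/day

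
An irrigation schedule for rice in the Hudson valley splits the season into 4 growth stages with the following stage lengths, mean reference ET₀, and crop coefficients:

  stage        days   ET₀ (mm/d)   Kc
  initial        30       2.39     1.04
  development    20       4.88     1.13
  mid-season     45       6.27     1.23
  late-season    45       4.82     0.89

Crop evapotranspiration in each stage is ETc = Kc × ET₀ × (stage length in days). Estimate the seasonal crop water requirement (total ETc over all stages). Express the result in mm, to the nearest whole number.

initial: 1.04 × 2.39 × 30 = 74.57 mm
development: 1.13 × 4.88 × 20 = 110.29 mm
mid-season: 1.23 × 6.27 × 45 = 347.04 mm
late-season: 0.89 × 4.82 × 45 = 193.04 mm
Seasonal total = 724.94 mm

725 mm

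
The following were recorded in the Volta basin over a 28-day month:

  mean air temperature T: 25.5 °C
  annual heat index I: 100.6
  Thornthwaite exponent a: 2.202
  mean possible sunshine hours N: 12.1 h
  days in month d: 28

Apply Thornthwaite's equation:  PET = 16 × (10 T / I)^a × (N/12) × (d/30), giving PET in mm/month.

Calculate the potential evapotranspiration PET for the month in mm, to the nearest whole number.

10T/I = 10 × 25.5 / 100.6 = 2.5348
(10T/I)^a = 2.5348^2.202 = 7.7533
Uncorrected PET = 16 × 7.7533 = 124.053 mm
Correction = (N/12)(d/30) = (12.1/12)(28/30) = 0.9411
PET = 124.053 × 0.9411 = 116.746 mm/month

117 mm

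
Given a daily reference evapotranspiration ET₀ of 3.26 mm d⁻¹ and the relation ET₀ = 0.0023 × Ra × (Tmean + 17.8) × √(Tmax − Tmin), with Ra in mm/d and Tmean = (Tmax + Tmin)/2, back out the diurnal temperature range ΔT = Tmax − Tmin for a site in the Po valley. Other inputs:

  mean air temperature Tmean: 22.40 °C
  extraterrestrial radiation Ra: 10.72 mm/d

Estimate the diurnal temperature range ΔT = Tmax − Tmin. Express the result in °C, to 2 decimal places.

√ΔT = ET₀ / [0.0023 × Ra × (Tmean+17.8)] = 3.26 / (0.0023 × 10.72 × 40.20) = 3.2890
ΔT = 3.2890² = 10.818 °C

10.82 °C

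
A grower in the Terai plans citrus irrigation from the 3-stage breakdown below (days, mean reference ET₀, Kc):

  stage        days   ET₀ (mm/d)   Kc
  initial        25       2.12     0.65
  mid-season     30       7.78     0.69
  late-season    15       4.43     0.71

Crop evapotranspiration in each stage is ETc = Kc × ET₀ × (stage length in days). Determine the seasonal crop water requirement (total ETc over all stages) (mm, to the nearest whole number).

243 mm

initial: 0.65 × 2.12 × 25 = 34.45 mm
mid-season: 0.69 × 7.78 × 30 = 161.05 mm
late-season: 0.71 × 4.43 × 15 = 47.18 mm
Seasonal total = 242.68 mm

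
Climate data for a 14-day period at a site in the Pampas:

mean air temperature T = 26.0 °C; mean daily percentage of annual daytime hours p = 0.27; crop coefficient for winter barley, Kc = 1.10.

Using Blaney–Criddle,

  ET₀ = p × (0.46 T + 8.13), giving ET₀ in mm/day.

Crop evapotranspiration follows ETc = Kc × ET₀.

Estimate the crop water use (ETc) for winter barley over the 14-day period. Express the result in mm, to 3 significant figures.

ET₀ = 0.27 × (0.46 × 26.0 + 8.13) = 0.27 × 20.090 = 5.4243 mm/d
ETc = Kc × ET₀ = 1.10 × 5.4243 = 5.9667 mm/d
Over 14 days: 5.9667 × 14 = 83.534 mm

83.5 mm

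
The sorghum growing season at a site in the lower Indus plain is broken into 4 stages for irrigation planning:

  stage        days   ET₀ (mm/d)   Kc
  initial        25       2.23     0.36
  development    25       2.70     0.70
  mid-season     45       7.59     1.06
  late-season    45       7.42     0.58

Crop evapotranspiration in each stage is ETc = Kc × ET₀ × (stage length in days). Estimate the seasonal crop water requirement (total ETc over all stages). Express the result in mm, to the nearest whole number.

initial: 0.36 × 2.23 × 25 = 20.07 mm
development: 0.70 × 2.70 × 25 = 47.25 mm
mid-season: 1.06 × 7.59 × 45 = 362.04 mm
late-season: 0.58 × 7.42 × 45 = 193.66 mm
Seasonal total = 623.02 mm

623 mm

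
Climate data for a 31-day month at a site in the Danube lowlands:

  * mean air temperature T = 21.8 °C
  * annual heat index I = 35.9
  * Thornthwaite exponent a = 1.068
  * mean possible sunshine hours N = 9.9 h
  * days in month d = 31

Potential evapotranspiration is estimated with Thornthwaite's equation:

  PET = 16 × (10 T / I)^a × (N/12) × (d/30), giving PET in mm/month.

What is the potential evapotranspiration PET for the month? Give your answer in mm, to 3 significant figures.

10T/I = 10 × 21.8 / 35.9 = 6.0724
(10T/I)^a = 6.0724^1.068 = 6.8648
Uncorrected PET = 16 × 6.8648 = 109.837 mm
Correction = (N/12)(d/30) = (9.9/12)(31/30) = 0.8525
PET = 109.837 × 0.8525 = 93.636 mm/month

93.6 mm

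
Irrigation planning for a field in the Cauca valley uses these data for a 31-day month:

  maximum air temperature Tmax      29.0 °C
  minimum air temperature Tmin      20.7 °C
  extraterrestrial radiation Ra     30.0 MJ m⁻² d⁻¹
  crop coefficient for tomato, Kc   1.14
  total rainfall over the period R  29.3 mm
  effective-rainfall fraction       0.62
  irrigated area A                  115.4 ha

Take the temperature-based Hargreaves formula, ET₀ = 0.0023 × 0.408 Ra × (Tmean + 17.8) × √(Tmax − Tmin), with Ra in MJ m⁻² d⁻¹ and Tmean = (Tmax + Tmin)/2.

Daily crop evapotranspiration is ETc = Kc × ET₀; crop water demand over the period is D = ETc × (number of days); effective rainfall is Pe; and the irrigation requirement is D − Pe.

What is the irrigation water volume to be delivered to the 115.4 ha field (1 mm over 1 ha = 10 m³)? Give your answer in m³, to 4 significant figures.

Tmean = (29.0 + 20.7)/2 = 24.85 °C
0.408 Ra = 0.408 × 30.0 = 12.2400 mm/d equivalent
ET₀ = 0.0023 × 12.2400 × (24.85 + 17.8) × √8.3 = 0.0023 × 12.2400 × 42.65 × 2.8810 = 3.4592 mm/d
ETc = Kc × ET₀ = 1.14 × 3.4592 = 3.9435 mm/d
Crop demand D = ETc × 31 d = 3.9435 × 31 = 122.249 mm
Pe = 0.62 × 29.3 = 18.166 mm
D − Pe = 122.249 − 18.166 = 104.083 mm
Volume = 104.083 mm × 115.4 ha × 10 = 120111.8 m³

120100 m³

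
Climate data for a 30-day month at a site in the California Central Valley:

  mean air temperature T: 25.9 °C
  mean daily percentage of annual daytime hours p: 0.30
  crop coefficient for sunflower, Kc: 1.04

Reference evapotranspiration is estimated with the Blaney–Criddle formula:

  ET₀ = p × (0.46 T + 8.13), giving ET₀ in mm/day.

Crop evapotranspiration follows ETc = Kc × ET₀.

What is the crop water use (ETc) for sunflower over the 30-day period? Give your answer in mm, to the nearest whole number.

188 mm

ET₀ = 0.30 × (0.46 × 25.9 + 8.13) = 0.30 × 20.044 = 6.0132 mm/d
ETc = Kc × ET₀ = 1.04 × 6.0132 = 6.2537 mm/d
Over 30 days: 6.2537 × 30 = 187.611 mm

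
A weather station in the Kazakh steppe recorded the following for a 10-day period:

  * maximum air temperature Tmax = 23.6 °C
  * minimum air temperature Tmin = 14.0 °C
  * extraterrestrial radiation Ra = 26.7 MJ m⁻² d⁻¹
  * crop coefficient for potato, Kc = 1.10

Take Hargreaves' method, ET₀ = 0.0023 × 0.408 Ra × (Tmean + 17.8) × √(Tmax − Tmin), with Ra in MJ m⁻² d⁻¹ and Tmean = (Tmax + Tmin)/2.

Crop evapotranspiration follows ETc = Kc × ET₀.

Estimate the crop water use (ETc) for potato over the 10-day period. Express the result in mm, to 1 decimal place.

Tmean = (23.6 + 14.0)/2 = 18.80 °C
0.408 Ra = 0.408 × 26.7 = 10.8936 mm/d equivalent
ET₀ = 0.0023 × 10.8936 × (18.80 + 17.8) × √9.6 = 0.0023 × 10.8936 × 36.60 × 3.0984 = 2.8413 mm/d
ETc = Kc × ET₀ = 1.10 × 2.8413 = 3.1254 mm/d
Over 10 days: 3.1254 × 10 = 31.254 mm

31.3 mm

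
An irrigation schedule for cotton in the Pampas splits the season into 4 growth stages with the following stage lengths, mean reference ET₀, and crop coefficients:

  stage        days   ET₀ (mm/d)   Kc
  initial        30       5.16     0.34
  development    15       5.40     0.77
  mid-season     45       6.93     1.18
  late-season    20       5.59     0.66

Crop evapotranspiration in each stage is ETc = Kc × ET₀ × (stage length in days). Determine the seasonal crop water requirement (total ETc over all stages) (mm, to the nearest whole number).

557 mm

initial: 0.34 × 5.16 × 30 = 52.63 mm
development: 0.77 × 5.40 × 15 = 62.37 mm
mid-season: 1.18 × 6.93 × 45 = 367.98 mm
late-season: 0.66 × 5.59 × 20 = 73.79 mm
Seasonal total = 556.77 mm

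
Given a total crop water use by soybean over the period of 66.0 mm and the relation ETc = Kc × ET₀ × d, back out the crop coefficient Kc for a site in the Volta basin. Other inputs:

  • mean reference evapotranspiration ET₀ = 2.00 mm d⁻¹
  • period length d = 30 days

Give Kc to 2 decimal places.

ETc = Kc × ET₀ × d  ⇒  Kc = ETc / (ET₀ × d)
Kc = 66.0 / (2.00 × 30) = 66.0 / 60.00 = 1.1000

1.10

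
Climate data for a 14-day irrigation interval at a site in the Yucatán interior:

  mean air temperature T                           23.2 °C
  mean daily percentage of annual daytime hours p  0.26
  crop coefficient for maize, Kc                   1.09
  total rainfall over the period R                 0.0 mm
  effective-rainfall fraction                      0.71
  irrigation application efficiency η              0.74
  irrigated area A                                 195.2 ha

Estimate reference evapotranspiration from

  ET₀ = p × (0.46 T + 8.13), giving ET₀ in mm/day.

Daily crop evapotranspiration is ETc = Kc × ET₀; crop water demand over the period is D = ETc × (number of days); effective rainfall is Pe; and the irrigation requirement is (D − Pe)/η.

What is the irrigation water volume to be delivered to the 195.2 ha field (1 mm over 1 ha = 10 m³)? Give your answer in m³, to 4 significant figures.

196800 m³

ET₀ = 0.26 × (0.46 × 23.2 + 8.13) = 0.26 × 18.802 = 4.8885 mm/d
ETc = Kc × ET₀ = 1.09 × 4.8885 = 5.3285 mm/d
Crop demand D = ETc × 14 d = 5.3285 × 14 = 74.599 mm
Pe = 0.71 × 0.0 = 0.000 mm
D − Pe = 74.599 − 0.000 = 74.599 mm
Gross irrigation = 74.599 / 0.74 = 100.809 mm
Volume = 100.809 mm × 195.2 ha × 10 = 196779.2 m³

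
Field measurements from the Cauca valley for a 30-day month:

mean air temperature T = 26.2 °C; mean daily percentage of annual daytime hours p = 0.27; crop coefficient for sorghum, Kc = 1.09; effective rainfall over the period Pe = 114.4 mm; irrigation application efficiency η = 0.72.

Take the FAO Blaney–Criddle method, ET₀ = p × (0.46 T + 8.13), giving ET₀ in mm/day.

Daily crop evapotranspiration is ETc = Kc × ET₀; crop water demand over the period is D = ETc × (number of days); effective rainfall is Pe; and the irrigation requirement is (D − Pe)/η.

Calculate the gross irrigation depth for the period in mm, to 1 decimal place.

88.6 mm

ET₀ = 0.27 × (0.46 × 26.2 + 8.13) = 0.27 × 20.182 = 5.4491 mm/d
ETc = Kc × ET₀ = 1.09 × 5.4491 = 5.9395 mm/d
Crop demand D = ETc × 30 d = 5.9395 × 30 = 178.185 mm
D − Pe = 178.185 − 114.4 = 63.785 mm
Gross irrigation = 63.785 / 0.72 = 88.590 mm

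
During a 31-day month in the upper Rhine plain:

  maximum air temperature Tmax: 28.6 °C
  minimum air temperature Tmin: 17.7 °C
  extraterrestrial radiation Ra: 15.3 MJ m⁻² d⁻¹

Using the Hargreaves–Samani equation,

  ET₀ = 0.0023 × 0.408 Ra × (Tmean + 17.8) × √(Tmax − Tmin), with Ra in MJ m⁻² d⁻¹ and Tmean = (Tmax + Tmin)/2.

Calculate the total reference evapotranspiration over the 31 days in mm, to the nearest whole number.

Tmean = (28.6 + 17.7)/2 = 23.15 °C
0.408 Ra = 0.408 × 15.3 = 6.2424 mm/d equivalent
ET₀ = 0.0023 × 6.2424 × (23.15 + 17.8) × √10.9 = 0.0023 × 6.2424 × 40.95 × 3.3015 = 1.9411 mm/d
Over 31 days: 1.9411 × 31 = 60.174 mm

60 mm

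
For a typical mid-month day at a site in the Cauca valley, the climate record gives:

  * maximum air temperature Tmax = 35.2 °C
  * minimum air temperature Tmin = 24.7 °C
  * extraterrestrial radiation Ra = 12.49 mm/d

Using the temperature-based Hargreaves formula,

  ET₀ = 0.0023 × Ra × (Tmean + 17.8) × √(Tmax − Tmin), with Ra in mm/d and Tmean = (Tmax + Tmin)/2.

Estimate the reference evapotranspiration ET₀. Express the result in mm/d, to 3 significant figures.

Tmean = (35.2 + 24.7)/2 = 29.95 °C
ET₀ = 0.0023 × 12.49 × (29.95 + 17.8) × √10.5 = 0.0023 × 12.49 × 47.75 × 3.2404 = 4.4449 mm/d

4.44 mm/d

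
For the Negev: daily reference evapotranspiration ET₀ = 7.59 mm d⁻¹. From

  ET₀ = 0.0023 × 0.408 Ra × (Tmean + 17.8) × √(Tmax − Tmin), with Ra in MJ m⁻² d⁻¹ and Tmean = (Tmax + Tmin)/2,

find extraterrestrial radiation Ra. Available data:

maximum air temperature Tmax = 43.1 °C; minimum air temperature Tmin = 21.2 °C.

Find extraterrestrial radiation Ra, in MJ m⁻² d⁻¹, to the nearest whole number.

Tmean = (43.1+21.2)/2 = 32.15 °C; ΔT = 21.9
Ra = ET₀ / [0.0023 × 0.408 × (Tmean+17.8) × √ΔT]
   = 7.59 / (0.0023 × 0.408 × 49.95 × 4.6797) = 34.602 MJ m⁻² d⁻¹

35 MJ m⁻² d⁻¹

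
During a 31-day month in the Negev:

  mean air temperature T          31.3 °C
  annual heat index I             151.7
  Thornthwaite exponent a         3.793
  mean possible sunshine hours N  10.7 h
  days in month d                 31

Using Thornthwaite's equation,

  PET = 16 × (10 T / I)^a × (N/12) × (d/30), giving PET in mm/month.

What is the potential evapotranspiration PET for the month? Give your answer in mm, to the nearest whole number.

10T/I = 10 × 31.3 / 151.7 = 2.0633
(10T/I)^a = 2.0633^3.793 = 15.6004
Uncorrected PET = 16 × 15.6004 = 249.606 mm
Correction = (N/12)(d/30) = (10.7/12)(31/30) = 0.9214
PET = 249.606 × 0.9214 = 229.987 mm/month

230 mm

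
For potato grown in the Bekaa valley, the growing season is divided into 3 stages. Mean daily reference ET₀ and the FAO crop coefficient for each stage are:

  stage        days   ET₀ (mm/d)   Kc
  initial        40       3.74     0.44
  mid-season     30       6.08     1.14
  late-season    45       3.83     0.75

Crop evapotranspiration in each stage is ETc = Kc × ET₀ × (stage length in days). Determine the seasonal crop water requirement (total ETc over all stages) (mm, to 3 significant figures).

initial: 0.44 × 3.74 × 40 = 65.82 mm
mid-season: 1.14 × 6.08 × 30 = 207.94 mm
late-season: 0.75 × 3.83 × 45 = 129.26 mm
Seasonal total = 403.02 mm

403 mm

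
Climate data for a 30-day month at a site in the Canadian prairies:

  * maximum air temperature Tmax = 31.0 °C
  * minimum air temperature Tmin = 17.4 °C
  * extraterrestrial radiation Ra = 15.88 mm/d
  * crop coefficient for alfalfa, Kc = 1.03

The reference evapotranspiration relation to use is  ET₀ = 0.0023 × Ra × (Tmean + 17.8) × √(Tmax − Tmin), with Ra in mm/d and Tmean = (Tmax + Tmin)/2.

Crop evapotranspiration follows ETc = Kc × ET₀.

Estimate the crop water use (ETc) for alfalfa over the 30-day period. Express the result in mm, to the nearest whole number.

175 mm

Tmean = (31.0 + 17.4)/2 = 24.20 °C
ET₀ = 0.0023 × 15.88 × (24.20 + 17.8) × √13.6 = 0.0023 × 15.88 × 42.00 × 3.6878 = 5.6571 mm/d
ETc = Kc × ET₀ = 1.03 × 5.6571 = 5.8268 mm/d
Over 30 days: 5.8268 × 30 = 174.804 mm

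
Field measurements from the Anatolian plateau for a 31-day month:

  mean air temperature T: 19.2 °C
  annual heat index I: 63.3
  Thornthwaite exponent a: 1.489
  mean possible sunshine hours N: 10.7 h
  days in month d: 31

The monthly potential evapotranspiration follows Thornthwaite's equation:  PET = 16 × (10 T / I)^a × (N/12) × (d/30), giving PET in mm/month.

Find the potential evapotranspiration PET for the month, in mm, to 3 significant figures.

10T/I = 10 × 19.2 / 63.3 = 3.0332
(10T/I)^a = 3.0332^1.489 = 5.2186
Uncorrected PET = 16 × 5.2186 = 83.498 mm
Correction = (N/12)(d/30) = (10.7/12)(31/30) = 0.9214
PET = 83.498 × 0.9214 = 76.935 mm/month

76.9 mm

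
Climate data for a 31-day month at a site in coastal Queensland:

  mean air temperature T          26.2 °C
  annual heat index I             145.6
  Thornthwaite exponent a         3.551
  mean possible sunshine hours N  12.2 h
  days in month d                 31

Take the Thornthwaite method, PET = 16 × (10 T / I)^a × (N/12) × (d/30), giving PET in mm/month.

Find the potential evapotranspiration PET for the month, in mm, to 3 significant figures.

135 mm

10T/I = 10 × 26.2 / 145.6 = 1.7995
(10T/I)^a = 1.7995^3.551 = 8.0546
Uncorrected PET = 16 × 8.0546 = 128.874 mm
Correction = (N/12)(d/30) = (12.2/12)(31/30) = 1.0506
PET = 128.874 × 1.0506 = 135.395 mm/month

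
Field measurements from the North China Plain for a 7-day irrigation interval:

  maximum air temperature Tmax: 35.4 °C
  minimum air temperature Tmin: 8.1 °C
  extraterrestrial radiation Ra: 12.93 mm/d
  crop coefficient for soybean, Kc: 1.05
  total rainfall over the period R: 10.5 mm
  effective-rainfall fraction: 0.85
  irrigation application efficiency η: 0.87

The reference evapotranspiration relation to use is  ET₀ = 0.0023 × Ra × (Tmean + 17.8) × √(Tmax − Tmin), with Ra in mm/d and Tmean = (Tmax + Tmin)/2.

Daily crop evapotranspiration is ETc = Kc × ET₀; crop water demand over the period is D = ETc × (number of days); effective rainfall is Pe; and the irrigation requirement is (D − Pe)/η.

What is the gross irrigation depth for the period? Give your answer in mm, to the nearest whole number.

42 mm

Tmean = (35.4 + 8.1)/2 = 21.75 °C
ET₀ = 0.0023 × 12.93 × (21.75 + 17.8) × √27.3 = 0.0023 × 12.93 × 39.55 × 5.2249 = 6.1454 mm/d
ETc = Kc × ET₀ = 1.05 × 6.1454 = 6.4527 mm/d
Crop demand D = ETc × 7 d = 6.4527 × 7 = 45.169 mm
Pe = 0.85 × 10.5 = 8.925 mm
D − Pe = 45.169 − 8.925 = 36.244 mm
Gross irrigation = 36.244 / 0.87 = 41.660 mm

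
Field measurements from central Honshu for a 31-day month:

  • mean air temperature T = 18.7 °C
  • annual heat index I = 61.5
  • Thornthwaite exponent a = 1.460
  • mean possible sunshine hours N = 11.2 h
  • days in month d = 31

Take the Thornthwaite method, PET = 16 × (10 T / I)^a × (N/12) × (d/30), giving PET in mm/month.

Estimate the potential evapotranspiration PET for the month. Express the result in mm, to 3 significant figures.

10T/I = 10 × 18.7 / 61.5 = 3.0407
(10T/I)^a = 3.0407^1.460 = 5.0716
Uncorrected PET = 16 × 5.0716 = 81.146 mm
Correction = (N/12)(d/30) = (11.2/12)(31/30) = 0.9644
PET = 81.146 × 0.9644 = 78.257 mm/month

78.3 mm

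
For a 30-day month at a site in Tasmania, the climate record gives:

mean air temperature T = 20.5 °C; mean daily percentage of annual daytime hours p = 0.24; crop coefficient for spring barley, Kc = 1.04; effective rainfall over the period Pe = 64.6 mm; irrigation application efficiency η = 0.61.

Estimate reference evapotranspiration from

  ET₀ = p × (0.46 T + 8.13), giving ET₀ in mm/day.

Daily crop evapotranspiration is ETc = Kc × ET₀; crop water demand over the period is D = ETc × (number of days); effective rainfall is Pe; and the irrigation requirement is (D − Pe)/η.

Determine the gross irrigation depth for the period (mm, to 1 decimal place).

109.7 mm

ET₀ = 0.24 × (0.46 × 20.5 + 8.13) = 0.24 × 17.560 = 4.2144 mm/d
ETc = Kc × ET₀ = 1.04 × 4.2144 = 4.3830 mm/d
Crop demand D = ETc × 30 d = 4.3830 × 30 = 131.490 mm
D − Pe = 131.490 − 64.6 = 66.890 mm
Gross irrigation = 66.890 / 0.61 = 109.656 mm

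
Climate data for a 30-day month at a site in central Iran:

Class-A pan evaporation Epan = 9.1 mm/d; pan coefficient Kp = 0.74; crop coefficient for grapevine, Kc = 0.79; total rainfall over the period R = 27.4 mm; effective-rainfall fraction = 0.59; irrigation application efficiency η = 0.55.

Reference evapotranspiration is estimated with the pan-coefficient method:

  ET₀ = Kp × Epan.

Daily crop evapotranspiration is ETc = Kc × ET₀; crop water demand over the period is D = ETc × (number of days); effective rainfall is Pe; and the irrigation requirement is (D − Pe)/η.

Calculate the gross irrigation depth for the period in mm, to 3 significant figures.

261 mm

ET₀ = 0.74 × 9.1 = 6.7340 mm/d
ETc = Kc × ET₀ = 0.79 × 6.7340 = 5.3199 mm/d
Crop demand D = ETc × 30 d = 5.3199 × 30 = 159.597 mm
Pe = 0.59 × 27.4 = 16.166 mm
D − Pe = 159.597 − 16.166 = 143.431 mm
Gross irrigation = 143.431 / 0.55 = 260.784 mm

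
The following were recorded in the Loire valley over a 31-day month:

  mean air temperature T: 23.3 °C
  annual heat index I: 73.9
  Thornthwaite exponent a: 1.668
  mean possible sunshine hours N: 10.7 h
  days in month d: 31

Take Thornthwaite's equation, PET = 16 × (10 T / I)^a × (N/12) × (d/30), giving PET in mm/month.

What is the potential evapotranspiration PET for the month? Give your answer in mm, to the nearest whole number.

10T/I = 10 × 23.3 / 73.9 = 3.1529
(10T/I)^a = 3.1529^1.668 = 6.7897
Uncorrected PET = 16 × 6.7897 = 108.635 mm
Correction = (N/12)(d/30) = (10.7/12)(31/30) = 0.9214
PET = 108.635 × 0.9214 = 100.096 mm/month

100 mm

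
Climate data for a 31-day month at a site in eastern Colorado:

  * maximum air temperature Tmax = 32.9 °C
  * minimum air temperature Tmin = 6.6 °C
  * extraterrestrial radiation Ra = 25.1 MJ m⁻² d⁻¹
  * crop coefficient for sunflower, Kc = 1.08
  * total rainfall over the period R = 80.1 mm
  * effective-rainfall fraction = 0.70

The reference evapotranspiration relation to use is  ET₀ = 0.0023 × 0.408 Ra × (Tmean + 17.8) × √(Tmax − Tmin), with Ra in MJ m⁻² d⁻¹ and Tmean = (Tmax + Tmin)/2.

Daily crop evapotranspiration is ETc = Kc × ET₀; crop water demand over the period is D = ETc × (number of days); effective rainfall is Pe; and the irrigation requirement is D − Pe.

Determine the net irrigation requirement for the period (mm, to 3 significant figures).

Tmean = (32.9 + 6.6)/2 = 19.75 °C
0.408 Ra = 0.408 × 25.1 = 10.2408 mm/d equivalent
ET₀ = 0.0023 × 10.2408 × (19.75 + 17.8) × √26.3 = 0.0023 × 10.2408 × 37.55 × 5.1284 = 4.5358 mm/d
ETc = Kc × ET₀ = 1.08 × 4.5358 = 4.8987 mm/d
Crop demand D = ETc × 31 d = 4.8987 × 31 = 151.860 mm
Pe = 0.70 × 80.1 = 56.070 mm
D − Pe = 151.860 − 56.070 = 95.790 mm

95.8 mm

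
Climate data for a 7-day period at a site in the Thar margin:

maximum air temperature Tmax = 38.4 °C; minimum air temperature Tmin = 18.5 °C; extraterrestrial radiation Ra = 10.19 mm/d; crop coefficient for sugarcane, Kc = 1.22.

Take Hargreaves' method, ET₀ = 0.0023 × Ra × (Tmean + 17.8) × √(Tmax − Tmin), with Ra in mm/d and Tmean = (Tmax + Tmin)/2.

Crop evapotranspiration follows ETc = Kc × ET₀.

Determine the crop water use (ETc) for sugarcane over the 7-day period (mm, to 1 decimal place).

41.3 mm

Tmean = (38.4 + 18.5)/2 = 28.45 °C
ET₀ = 0.0023 × 10.19 × (28.45 + 17.8) × √19.9 = 0.0023 × 10.19 × 46.25 × 4.4609 = 4.8354 mm/d
ETc = Kc × ET₀ = 1.22 × 4.8354 = 5.8992 mm/d
Over 7 days: 5.8992 × 7 = 41.294 mm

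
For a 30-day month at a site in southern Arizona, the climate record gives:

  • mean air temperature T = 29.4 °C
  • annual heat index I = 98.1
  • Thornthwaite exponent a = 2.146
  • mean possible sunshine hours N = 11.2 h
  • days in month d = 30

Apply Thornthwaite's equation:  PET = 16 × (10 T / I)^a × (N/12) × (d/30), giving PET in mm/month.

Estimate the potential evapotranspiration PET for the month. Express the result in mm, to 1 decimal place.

157.4 mm

10T/I = 10 × 29.4 / 98.1 = 2.9969
(10T/I)^a = 2.9969^2.146 = 10.5424
Uncorrected PET = 16 × 10.5424 = 168.678 mm
Correction = (N/12)(d/30) = (11.2/12)(30/30) = 0.9333
PET = 168.678 × 0.9333 = 157.427 mm/month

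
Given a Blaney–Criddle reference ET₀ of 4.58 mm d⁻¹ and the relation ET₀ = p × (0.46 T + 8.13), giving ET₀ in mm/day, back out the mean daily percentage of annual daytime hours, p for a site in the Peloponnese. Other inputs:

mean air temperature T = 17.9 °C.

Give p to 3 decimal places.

p = ET₀ / (0.46 T + 8.13) = 4.58 / (0.46 × 17.9 + 8.13) = 4.58 / 16.364 = 0.2799

0.280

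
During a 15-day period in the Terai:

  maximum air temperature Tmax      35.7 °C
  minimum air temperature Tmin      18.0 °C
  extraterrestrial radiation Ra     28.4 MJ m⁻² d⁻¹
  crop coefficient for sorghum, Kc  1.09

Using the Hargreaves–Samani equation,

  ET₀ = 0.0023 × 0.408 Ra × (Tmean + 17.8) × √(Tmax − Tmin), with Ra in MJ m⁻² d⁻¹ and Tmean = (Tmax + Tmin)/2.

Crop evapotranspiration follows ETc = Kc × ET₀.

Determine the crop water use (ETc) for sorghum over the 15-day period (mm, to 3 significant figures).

81.9 mm

Tmean = (35.7 + 18.0)/2 = 26.85 °C
0.408 Ra = 0.408 × 28.4 = 11.5872 mm/d equivalent
ET₀ = 0.0023 × 11.5872 × (26.85 + 17.8) × √17.7 = 0.0023 × 11.5872 × 44.65 × 4.2071 = 5.0062 mm/d
ETc = Kc × ET₀ = 1.09 × 5.0062 = 5.4568 mm/d
Over 15 days: 5.4568 × 15 = 81.852 mm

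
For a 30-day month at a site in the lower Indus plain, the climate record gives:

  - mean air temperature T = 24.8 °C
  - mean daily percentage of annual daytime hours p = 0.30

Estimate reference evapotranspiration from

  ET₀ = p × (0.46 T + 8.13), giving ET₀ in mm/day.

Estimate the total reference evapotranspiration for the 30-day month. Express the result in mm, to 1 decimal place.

ET₀ = 0.30 × (0.46 × 24.8 + 8.13) = 0.30 × 19.538 = 5.8614 mm/d
Monthly total = 5.8614 × 30 = 175.842 mm

175.8 mm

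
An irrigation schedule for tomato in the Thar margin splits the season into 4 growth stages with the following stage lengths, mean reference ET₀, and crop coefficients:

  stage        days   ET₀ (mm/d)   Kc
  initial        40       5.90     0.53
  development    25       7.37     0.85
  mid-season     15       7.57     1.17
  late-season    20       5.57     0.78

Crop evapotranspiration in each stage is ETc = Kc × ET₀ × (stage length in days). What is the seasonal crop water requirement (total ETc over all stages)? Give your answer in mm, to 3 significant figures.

501 mm

initial: 0.53 × 5.90 × 40 = 125.08 mm
development: 0.85 × 7.37 × 25 = 156.61 mm
mid-season: 1.17 × 7.57 × 15 = 132.85 mm
late-season: 0.78 × 5.57 × 20 = 86.89 mm
Seasonal total = 501.43 mm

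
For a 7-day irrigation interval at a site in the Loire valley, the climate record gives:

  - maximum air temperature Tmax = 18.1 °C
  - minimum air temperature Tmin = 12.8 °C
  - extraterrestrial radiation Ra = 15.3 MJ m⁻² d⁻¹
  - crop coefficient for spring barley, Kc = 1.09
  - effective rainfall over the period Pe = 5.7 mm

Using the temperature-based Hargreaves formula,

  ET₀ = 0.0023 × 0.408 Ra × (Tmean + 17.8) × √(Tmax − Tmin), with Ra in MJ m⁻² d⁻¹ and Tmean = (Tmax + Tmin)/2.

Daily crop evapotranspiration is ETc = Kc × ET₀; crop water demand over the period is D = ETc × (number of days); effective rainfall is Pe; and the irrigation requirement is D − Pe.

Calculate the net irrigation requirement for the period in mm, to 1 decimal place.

2.7 mm

Tmean = (18.1 + 12.8)/2 = 15.45 °C
0.408 Ra = 0.408 × 15.3 = 6.2424 mm/d equivalent
ET₀ = 0.0023 × 6.2424 × (15.45 + 17.8) × √5.3 = 0.0023 × 6.2424 × 33.25 × 2.3022 = 1.0990 mm/d
ETc = Kc × ET₀ = 1.09 × 1.0990 = 1.1979 mm/d
Crop demand D = ETc × 7 d = 1.1979 × 7 = 8.385 mm
D − Pe = 8.385 − 5.7 = 2.685 mm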